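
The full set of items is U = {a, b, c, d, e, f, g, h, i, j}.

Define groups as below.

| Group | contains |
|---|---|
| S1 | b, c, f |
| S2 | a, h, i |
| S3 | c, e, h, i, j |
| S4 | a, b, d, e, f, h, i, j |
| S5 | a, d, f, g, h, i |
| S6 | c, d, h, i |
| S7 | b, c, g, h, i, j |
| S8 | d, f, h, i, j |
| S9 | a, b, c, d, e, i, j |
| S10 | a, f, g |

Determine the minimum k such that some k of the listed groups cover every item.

2

S4 and S7 cover everything between them: the union {a, b, c, d, e, f, g, h, i, j} is all of U.
No single group has all 10 items (the largest, S4, has 8), so 2 is optimal.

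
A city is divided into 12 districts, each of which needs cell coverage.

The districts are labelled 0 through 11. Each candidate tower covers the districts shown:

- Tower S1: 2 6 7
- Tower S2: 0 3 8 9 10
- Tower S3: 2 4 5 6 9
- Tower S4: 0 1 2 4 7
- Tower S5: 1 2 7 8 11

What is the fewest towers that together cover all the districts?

S2 and S3 and S5 together: S2 ∪ S3 ∪ S5 = {0, 1, 2, 3, 4, 5, 6, 7, 8, 9, 10, 11} — every district is covered.
Each tower has at most 5 districts, and 2·5 = 10 < 12 — so at least 3 towers are needed, and 3 is optimal.

3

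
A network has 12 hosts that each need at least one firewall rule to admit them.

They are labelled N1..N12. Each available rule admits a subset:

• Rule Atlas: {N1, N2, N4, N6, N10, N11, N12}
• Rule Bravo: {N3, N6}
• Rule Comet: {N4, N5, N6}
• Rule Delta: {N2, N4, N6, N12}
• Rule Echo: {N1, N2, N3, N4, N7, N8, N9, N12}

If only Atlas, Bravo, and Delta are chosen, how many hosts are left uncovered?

Union of Atlas, Bravo, Delta = {N1, N2, N3, N4, N6, N10, N11, N12}.
Not covered: N5, N7, N8, N9 — 4 hosts.

4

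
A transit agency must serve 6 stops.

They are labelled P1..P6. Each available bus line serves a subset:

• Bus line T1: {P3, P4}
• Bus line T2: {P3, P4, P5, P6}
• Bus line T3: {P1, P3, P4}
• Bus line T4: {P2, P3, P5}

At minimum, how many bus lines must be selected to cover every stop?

T2 and T3 and T4 together: T2 ∪ T3 ∪ T4 = {P1, P2, P3, P4, P5, P6} — every stop is covered.
Only T3 contains P1, so T3 is forced; the remaining 3 stops need at least 2 more bus lines (each remaining bus line adds at most 2) — so at least 3 bus lines are needed, and 3 is optimal.

3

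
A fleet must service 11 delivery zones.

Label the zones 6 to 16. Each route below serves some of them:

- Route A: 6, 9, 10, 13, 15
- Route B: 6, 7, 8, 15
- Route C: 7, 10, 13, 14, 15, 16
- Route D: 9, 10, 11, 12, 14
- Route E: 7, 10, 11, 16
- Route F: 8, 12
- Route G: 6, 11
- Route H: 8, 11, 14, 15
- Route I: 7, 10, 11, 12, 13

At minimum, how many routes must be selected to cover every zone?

3

B and C and D together: B ∪ C ∪ D = {6, 7, 8, 9, 10, 11, 12, 13, 14, 15, 16} — every zone is covered.
No 2 of the 9 routes cover everything (all 36 combinations miss at least one zone), so 3 is optimal.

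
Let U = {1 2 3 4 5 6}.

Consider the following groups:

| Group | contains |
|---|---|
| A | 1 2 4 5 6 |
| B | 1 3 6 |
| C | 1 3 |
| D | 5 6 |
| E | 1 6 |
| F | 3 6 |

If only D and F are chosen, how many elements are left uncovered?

3

Union of D, F = {3, 5, 6}.
Not covered: 1, 2, 4 — 3 elements.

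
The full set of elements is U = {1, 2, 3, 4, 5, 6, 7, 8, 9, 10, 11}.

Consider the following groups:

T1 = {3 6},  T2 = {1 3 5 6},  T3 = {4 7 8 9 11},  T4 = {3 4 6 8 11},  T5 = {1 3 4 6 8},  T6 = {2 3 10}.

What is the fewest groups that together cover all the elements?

3

T2 and T3 and T6 together: T2 ∪ T3 ∪ T6 = {1, 2, 3, 4, 5, 6, 7, 8, 9, 10, 11} — every element is covered.
Each group has at most 5 elements, and 2·5 = 10 < 11 — so at least 3 groups are needed, and 3 is optimal.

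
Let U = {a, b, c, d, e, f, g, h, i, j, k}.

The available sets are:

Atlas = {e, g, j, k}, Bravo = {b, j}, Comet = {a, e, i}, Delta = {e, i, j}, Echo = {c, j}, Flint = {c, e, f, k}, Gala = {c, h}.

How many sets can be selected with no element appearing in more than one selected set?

Bravo, Comet, Gala are pairwise disjoint (Bravo={b,j}; Comet={a,e,i}; Gala={c,h}).
Every remaining set overlaps one of these, and no 4 of the listed sets are pairwise disjoint, so 3 is the maximum.

3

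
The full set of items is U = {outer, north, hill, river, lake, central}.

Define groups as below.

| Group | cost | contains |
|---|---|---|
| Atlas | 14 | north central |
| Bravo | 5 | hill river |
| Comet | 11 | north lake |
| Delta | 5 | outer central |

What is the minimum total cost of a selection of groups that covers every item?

Bravo, Comet, Delta together cover every item (Bravo ∪ Comet ∪ Delta = {outer, north, hill, river, lake, central}); total cost 5 + 11 + 5 = 21.
No covering selection has total cost below 21.

21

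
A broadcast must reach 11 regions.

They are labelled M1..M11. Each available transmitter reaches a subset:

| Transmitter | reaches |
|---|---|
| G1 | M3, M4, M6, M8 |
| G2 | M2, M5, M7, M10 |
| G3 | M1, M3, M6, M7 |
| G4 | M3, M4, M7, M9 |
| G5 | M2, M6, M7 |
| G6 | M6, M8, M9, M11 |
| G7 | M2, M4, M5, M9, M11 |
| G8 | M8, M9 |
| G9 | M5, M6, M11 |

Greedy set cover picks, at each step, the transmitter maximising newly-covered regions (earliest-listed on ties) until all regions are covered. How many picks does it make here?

Greedy: pick G7 (covers 5 new) → pick G3 (covers 4 new) → pick G1 (covers 1 new) → pick G2 (covers 1 new). Total picks: 4.

4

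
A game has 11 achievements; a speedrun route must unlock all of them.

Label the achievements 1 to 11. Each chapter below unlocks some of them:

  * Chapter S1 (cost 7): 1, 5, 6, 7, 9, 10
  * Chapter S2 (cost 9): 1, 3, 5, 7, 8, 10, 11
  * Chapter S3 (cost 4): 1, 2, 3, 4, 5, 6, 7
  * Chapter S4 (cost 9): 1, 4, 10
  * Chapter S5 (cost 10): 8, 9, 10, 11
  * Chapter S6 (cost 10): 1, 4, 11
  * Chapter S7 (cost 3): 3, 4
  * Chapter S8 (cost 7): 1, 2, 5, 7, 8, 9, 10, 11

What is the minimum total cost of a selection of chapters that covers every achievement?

11

S3, S8 together cover every achievement (S3 ∪ S8 = {1, 2, 3, 4, 5, 6, 7, 8, 9, 10, 11}); total cost 4 + 7 = 11.
No covering selection has total cost below 11.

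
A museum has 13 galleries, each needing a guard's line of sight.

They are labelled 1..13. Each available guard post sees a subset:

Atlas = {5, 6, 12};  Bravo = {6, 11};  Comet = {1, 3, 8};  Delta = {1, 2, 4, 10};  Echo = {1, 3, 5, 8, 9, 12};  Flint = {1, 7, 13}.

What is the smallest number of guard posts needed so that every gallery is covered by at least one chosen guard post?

Take {Bravo, Delta, Echo, Flint}. Their union is {1, 2, 3, 4, 5, 6, 7, 8, 9, 10, 11, 12, 13}, which is all 13 galleries.
Only Echo contains 9, so Echo is forced; the remaining 7 galleries need at least 3 more guard posts (each remaining guard post adds at most 3) — so at least 4 guard posts are needed, and 4 is optimal.

4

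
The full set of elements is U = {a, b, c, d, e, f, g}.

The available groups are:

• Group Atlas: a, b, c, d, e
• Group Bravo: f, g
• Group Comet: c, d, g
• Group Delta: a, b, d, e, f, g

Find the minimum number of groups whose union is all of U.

2

Comet and Delta together: Comet ∪ Delta = {a, b, c, d, e, f, g} — every element is covered.
No single group has all 7 elements (the largest, Delta, has 6), so 2 is optimal.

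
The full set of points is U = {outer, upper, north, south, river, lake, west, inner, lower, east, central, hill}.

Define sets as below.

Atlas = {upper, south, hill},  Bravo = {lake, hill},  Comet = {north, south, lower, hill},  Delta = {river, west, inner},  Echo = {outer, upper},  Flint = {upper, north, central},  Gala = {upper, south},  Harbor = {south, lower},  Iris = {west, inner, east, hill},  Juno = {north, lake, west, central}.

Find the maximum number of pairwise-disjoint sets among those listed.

Bravo, Delta, Flint, Harbor are pairwise disjoint (Bravo={lake,hill}; Delta={river,west,inner}; Flint={upper,north,central}; Harbor={south,lower}).
Every remaining set overlaps one of these, and no 5 of the listed sets are pairwise disjoint, so 4 is the maximum.

4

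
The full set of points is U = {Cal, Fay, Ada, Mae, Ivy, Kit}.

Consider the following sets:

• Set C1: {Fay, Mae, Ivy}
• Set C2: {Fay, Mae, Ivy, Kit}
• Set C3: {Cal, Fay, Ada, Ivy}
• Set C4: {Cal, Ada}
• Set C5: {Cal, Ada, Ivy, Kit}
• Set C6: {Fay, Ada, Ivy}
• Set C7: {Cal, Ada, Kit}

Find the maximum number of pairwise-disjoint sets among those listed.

C1, C7 are pairwise disjoint (C1={Fay,Mae,Ivy}; C7={Cal,Ada,Kit}).
Every remaining set overlaps one of these, and no 3 of the listed sets are pairwise disjoint, so 2 is the maximum.

2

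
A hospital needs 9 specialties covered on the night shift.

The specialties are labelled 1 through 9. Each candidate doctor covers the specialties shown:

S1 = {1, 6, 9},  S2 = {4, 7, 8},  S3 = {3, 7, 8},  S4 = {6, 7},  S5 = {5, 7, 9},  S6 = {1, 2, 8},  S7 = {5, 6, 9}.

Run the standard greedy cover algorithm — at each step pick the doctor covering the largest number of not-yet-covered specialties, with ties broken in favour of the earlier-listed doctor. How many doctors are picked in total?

Greedy: pick S1 (covers 3 new) → pick S2 (covers 3 new) → pick S3 (covers 1 new) → pick S5 (covers 1 new) → pick S6 (covers 1 new). Total picks: 5.
(The true minimum cover uses only 4 doctors, so greedy is not optimal here.)

5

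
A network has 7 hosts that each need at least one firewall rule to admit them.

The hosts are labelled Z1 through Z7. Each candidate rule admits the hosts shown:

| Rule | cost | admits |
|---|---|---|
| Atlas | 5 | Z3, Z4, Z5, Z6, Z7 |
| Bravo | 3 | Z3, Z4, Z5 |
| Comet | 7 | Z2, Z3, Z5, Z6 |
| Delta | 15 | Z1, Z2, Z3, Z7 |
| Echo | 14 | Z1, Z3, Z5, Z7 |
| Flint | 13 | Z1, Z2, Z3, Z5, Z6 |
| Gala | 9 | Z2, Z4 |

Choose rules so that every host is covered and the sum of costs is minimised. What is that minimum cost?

18

Atlas, Flint together cover every host (Atlas ∪ Flint = {Z1, Z2, Z3, Z4, Z5, Z6, Z7}); total cost 5 + 13 = 18.
No covering selection has total cost below 18.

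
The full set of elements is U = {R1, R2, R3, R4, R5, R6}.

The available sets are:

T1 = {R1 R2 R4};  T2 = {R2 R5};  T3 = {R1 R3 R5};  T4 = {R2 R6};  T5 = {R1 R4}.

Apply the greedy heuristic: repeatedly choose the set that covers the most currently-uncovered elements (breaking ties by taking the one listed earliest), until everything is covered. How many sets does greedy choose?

Greedy: pick T1 (covers 3 new) → pick T3 (covers 2 new) → pick T4 (covers 1 new). Total picks: 3.

3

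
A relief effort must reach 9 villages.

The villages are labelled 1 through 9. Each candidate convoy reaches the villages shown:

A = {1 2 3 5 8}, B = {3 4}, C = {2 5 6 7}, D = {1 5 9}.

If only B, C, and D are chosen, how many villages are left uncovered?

1

Union of B, C, D = {1, 2, 3, 4, 5, 6, 7, 9}.
Not covered: 8 — 1 village.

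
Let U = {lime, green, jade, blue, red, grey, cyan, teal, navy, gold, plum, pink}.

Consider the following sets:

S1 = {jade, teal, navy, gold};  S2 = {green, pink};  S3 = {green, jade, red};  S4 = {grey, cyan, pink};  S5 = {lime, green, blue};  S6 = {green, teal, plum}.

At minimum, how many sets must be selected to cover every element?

S1, S3, S4, S5, and S6 cover everything between them: the union {lime, green, jade, blue, red, grey, cyan, teal, navy, gold, plum, pink} is all of U.
No 4 of the 6 sets cover everything (all 15 combinations miss at least one element), so 5 is optimal.

5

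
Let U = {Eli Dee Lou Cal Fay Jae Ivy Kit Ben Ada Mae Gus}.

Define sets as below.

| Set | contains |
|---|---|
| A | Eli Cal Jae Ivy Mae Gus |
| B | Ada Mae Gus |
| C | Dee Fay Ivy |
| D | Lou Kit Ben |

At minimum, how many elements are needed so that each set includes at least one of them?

H = {Dee, Ben, Mae} meets every set (each contains at least one member of H), and |H| = 3.
The sets B, C, D are pairwise disjoint, so any hitting set needs a separate element for each — at least 3. Hence 3 is optimal.

3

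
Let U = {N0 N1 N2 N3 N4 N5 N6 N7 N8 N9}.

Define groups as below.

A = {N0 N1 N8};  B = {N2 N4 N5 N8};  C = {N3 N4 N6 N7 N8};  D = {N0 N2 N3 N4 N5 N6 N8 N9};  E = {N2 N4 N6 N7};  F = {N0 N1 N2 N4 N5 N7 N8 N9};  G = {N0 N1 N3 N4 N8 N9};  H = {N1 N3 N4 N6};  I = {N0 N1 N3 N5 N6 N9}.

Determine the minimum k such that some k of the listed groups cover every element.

2

Take {F, H}. Their union is {N0, N1, N2, N3, N4, N5, N6, N7, N8, N9}, which is all 10 elements.
No single group has all 10 elements (the largest, D, has 8), so 2 is optimal.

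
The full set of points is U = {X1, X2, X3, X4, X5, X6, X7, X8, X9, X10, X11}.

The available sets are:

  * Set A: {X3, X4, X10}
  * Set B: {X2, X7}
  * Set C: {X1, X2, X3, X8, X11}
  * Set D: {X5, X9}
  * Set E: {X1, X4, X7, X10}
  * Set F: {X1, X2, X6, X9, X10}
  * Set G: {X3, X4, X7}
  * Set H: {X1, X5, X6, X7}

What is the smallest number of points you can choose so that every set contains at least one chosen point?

T = {X2, X4, X5} meets every set (each contains at least one member of T), and |T| = 3.
The sets A, B, D are pairwise disjoint, so any hitting set needs a separate point for each — at least 3. Hence 3 is optimal.

3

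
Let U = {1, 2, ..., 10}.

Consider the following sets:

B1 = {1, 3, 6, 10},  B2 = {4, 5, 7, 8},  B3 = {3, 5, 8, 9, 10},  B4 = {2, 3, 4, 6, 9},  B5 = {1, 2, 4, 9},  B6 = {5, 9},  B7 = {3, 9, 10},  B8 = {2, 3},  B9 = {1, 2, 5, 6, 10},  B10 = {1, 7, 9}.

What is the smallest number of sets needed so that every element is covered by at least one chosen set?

3

B3, B4, and B10 cover everything between them: the union {1, 2, 3, 4, 5, 6, 7, 8, 9, 10} is all of U.
No 2 of the 10 sets cover everything (all 45 combinations miss at least one element), so 3 is optimal.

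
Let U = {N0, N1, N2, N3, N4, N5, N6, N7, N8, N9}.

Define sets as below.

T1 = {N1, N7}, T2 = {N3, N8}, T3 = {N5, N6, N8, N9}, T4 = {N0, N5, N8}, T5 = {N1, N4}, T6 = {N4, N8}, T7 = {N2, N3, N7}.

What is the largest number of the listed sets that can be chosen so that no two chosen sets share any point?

3

T3, T5, T7 are pairwise disjoint (T3={N5,N6,N8,N9}; T5={N1,N4}; T7={N2,N3,N7}).
Every remaining set overlaps one of these, and no 4 of the listed sets are pairwise disjoint, so 3 is the maximum.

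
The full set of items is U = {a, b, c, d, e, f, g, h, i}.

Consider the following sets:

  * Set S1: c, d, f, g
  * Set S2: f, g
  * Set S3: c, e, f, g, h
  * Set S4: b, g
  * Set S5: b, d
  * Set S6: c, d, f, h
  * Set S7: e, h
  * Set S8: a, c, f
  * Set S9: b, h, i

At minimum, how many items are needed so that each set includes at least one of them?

3

Take T = {b, e, f}. Each listed set contains at least one of these, so T is a hitting set of size 3.
The sets S4, S7, S8 are pairwise disjoint, so any hitting set needs a separate item for each — at least 3. Hence 3 is optimal.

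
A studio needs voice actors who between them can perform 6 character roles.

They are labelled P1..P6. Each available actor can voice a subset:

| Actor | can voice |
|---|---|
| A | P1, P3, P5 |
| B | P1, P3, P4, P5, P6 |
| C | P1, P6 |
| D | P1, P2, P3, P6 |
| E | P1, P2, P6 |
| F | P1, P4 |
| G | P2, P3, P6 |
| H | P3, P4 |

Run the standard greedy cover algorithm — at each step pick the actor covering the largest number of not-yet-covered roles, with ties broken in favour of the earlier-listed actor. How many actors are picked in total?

Greedy: pick B (covers 5 new) → pick D (covers 1 new). Total picks: 2.

2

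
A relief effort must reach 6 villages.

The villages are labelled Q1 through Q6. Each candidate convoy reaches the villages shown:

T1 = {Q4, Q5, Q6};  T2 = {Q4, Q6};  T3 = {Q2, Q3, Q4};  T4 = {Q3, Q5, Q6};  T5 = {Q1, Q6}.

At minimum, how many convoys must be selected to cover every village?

Take {T3, T4, T5}. Their union is {Q1, Q2, Q3, Q4, Q5, Q6}, which is all 6 villages.
Only T5 contains Q1, so T5 is forced; the remaining 4 villages need at least 2 more convoys (each remaining convoy adds at most 3) — so at least 3 convoys are needed, and 3 is optimal.

3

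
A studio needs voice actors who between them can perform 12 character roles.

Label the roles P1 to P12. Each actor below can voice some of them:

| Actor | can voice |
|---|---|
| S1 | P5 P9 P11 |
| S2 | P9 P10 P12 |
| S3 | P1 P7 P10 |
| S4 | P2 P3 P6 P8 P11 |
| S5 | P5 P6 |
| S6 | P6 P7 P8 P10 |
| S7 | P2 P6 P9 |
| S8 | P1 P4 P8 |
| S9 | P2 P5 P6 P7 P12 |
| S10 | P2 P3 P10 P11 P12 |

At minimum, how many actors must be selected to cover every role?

4

Take {S7, S8, S9, S10}. Their union is {P1, P2, P3, P4, P5, P6, P7, P8, P9, P10, P11, P12}, which is all 12 roles.
No 3 of the 10 actors cover everything (all 120 combinations miss at least one role), so 4 is optimal.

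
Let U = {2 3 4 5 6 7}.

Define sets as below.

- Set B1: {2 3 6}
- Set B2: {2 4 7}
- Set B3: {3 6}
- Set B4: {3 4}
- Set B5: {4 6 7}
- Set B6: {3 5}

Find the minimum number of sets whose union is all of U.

B1, B5, and B6 cover everything between them: the union {2, 3, 4, 5, 6, 7} is all of U.
Only B6 contains 5, so B6 is forced; the remaining 4 elements need at least 2 more sets (each remaining set adds at most 3) — so at least 3 sets are needed, and 3 is optimal.

3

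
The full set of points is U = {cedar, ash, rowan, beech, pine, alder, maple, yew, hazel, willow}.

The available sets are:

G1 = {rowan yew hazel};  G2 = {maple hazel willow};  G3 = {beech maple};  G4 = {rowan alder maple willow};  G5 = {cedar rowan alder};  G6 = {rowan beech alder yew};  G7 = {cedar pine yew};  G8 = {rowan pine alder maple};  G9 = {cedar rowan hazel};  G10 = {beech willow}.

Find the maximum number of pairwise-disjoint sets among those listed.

G2, G5 are pairwise disjoint (G2={maple,hazel,willow}; G5={cedar,rowan,alder}).
Every remaining set overlaps one of these, and no 3 of the listed sets are pairwise disjoint, so 2 is the maximum.

2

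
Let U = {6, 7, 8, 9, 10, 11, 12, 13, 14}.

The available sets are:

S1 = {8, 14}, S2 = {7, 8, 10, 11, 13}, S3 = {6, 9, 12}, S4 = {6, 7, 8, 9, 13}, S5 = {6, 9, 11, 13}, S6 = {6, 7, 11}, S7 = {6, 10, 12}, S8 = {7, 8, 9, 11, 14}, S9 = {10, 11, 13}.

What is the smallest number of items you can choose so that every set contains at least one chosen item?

The 3 items {6, 13, 14} hit every set.
The sets S1, S3, S9 are pairwise disjoint, so any hitting set needs a separate item for each — at least 3. Hence 3 is optimal.

3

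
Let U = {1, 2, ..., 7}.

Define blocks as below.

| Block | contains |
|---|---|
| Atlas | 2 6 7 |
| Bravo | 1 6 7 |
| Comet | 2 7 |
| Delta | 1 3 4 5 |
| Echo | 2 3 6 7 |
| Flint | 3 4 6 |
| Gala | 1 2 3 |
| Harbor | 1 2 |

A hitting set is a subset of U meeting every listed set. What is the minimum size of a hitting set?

The 3 items {2, 4, 7} hit every block.
No choice of 2 items meets every block, so 3 is the minimum.

3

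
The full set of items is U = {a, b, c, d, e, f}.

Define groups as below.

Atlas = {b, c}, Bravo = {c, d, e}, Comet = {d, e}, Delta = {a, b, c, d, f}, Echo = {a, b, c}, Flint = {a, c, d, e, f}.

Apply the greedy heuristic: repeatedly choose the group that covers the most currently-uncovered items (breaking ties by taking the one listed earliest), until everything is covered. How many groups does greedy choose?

Greedy: pick Delta (covers 5 new) → pick Bravo (covers 1 new). Total picks: 2.

2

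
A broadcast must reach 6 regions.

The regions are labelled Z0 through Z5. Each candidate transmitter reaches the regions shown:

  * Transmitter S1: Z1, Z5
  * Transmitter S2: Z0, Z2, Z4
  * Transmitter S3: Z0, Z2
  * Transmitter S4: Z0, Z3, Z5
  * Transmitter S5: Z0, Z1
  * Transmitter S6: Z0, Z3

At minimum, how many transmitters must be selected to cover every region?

Take {S1, S2, S6}. Their union is {Z0, Z1, Z2, Z3, Z4, Z5}, which is all 6 regions.
Only S2 contains Z4, so S2 is forced; the remaining 3 regions need at least 2 more transmitters (each remaining transmitter adds at most 2) — so at least 3 transmitters are needed, and 3 is optimal.

3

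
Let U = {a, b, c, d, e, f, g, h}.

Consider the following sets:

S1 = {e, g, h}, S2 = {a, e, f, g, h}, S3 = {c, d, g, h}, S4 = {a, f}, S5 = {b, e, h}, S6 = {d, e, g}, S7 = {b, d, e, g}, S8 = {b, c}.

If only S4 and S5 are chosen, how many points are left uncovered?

3

Union of S4, S5 = {a, b, e, f, h}.
Not covered: c, d, g — 3 points.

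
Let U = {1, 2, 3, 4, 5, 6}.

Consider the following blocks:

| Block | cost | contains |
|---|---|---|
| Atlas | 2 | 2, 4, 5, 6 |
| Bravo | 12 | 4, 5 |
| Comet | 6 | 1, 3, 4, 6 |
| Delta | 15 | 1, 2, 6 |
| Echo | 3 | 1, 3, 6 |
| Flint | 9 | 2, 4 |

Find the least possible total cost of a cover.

5

Atlas, Echo together cover every item (Atlas ∪ Echo = {1, 2, 3, 4, 5, 6}); total cost 2 + 3 = 5.
No covering selection has total cost below 5.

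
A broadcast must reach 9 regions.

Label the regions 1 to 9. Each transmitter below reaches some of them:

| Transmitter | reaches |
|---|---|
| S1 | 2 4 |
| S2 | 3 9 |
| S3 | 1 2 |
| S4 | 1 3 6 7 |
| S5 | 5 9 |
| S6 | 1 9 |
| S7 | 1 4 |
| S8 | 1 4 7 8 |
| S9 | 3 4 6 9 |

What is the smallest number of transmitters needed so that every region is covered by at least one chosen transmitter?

S1 and S5 and S8 and S9 together: S1 ∪ S5 ∪ S8 ∪ S9 = {1, 2, 3, 4, 5, 6, 7, 8, 9} — every region is covered.
No 3 of the 9 transmitters cover everything (all 84 combinations miss at least one region), so 4 is optimal.

4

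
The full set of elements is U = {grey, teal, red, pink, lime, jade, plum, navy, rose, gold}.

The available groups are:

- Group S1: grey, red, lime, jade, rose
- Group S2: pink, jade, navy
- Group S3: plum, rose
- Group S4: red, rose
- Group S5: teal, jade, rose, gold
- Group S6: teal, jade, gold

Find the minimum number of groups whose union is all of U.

4

S1 and S2 and S3 and S6 together: S1 ∪ S2 ∪ S3 ∪ S6 = {grey, teal, red, pink, lime, jade, plum, navy, rose, gold} — every element is covered.
Only S1 contains grey, so S1 is forced; the remaining 5 elements need at least 3 more groups (each remaining group adds at most 2) — so at least 4 groups are needed, and 4 is optimal.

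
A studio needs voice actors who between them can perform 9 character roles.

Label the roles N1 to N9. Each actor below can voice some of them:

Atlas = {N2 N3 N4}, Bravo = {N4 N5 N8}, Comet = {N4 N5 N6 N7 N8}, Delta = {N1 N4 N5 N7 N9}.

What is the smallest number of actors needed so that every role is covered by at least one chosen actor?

3

Take {Atlas, Comet, Delta}. Their union is {N1, N2, N3, N4, N5, N6, N7, N8, N9}, which is all 9 roles.
Only Delta contains N1, so Delta is forced; the remaining 4 roles need at least 2 more actors (each remaining actor adds at most 2) — so at least 3 actors are needed, and 3 is optimal.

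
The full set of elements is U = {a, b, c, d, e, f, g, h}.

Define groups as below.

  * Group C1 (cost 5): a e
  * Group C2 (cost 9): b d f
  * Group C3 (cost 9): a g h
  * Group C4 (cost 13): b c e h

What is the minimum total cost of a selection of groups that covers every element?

31

C2, C3, C4 together cover every element (C2 ∪ C3 ∪ C4 = {a, b, c, d, e, f, g, h}); total cost 9 + 9 + 13 = 31.
The greedy pick C1, C2, C3, C4 costs 36; no covering selection beats 31.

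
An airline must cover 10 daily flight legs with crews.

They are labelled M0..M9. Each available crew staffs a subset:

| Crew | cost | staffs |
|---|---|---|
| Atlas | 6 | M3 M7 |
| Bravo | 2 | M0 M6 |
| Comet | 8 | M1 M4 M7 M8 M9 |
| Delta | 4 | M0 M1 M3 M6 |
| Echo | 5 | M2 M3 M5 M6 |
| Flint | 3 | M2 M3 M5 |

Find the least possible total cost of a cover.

Bravo, Comet, Flint together cover every leg (Bravo ∪ Comet ∪ Flint = {M0, M1, M2, M3, M4, M5, M6, M7, M8, M9}); total cost 2 + 8 + 3 = 13.
No covering selection has total cost below 13.

13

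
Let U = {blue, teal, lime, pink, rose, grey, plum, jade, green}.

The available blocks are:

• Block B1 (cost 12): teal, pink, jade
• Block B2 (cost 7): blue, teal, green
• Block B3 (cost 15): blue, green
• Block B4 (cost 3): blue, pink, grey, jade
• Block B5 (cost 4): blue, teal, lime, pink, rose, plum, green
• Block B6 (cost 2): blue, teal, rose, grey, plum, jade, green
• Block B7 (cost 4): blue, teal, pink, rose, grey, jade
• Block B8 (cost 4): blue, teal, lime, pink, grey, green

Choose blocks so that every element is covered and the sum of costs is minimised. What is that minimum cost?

6

B5, B6 together cover every element (B5 ∪ B6 = {blue, teal, lime, pink, rose, grey, plum, jade, green}); total cost 4 + 2 = 6.
No covering selection has total cost below 6.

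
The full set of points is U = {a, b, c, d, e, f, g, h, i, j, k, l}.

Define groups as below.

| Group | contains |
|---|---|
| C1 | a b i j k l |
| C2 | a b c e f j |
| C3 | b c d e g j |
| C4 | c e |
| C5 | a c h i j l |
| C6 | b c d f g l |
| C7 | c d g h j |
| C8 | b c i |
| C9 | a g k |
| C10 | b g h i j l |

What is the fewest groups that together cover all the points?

3

C1 and C2 and C7 together: C1 ∪ C2 ∪ C7 = {a, b, c, d, e, f, g, h, i, j, k, l} — every point is covered.
No 2 of the 10 groups cover everything (all 45 combinations miss at least one point), so 3 is optimal.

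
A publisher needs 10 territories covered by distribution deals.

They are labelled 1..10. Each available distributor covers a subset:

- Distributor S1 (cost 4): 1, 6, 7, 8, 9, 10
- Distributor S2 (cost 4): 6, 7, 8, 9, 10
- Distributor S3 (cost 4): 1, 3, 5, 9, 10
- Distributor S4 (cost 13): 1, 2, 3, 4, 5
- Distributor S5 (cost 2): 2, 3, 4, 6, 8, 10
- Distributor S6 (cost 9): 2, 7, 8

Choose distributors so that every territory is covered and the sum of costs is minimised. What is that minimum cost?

S2, S3, S5 together cover every territory (S2 ∪ S3 ∪ S5 = {1, 2, 3, 4, 5, 6, 7, 8, 9, 10}); total cost 4 + 4 + 2 = 10.
No covering selection has total cost below 10.

10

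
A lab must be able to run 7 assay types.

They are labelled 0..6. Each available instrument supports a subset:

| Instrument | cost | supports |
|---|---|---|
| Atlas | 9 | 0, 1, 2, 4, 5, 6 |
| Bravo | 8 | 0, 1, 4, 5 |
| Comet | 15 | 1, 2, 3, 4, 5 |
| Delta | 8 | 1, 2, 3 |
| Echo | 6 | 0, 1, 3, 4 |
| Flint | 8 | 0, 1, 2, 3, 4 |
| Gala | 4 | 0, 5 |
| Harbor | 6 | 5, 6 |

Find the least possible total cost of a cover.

Flint, Harbor together cover every assay (Flint ∪ Harbor = {0, 1, 2, 3, 4, 5, 6}); total cost 8 + 6 = 14.
The greedy pick Atlas, Echo costs 15; no covering selection beats 14.

14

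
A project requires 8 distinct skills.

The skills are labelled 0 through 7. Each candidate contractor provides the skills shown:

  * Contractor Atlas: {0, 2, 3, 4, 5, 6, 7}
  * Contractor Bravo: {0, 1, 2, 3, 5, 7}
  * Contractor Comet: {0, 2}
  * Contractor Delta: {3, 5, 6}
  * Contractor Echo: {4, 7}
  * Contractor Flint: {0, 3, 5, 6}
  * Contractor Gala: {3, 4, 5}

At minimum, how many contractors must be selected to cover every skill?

2

Atlas and Bravo together: Atlas ∪ Bravo = {0, 1, 2, 3, 4, 5, 6, 7} — every skill is covered.
No single contractor has all 8 skills (the largest, Atlas, has 7), so 2 is optimal.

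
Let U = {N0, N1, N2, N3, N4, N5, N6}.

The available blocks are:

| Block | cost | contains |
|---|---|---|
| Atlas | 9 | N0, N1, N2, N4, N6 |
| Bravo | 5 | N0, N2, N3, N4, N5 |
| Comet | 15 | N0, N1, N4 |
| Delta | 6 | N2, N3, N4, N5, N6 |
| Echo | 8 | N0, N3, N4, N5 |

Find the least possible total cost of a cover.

Atlas, Bravo together cover every item (Atlas ∪ Bravo = {N0, N1, N2, N3, N4, N5, N6}); total cost 9 + 5 = 14.
No covering selection has total cost below 14.

14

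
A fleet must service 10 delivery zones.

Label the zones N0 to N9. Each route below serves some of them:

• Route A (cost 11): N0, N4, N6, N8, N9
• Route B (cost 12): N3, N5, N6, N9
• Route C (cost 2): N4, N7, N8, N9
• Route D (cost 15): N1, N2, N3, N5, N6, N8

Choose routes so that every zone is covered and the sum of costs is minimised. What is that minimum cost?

A, C, D together cover every zone (A ∪ C ∪ D = {N0, N1, N2, N3, N4, N5, N6, N7, N8, N9}); total cost 11 + 2 + 15 = 28.
No covering selection has total cost below 28.

28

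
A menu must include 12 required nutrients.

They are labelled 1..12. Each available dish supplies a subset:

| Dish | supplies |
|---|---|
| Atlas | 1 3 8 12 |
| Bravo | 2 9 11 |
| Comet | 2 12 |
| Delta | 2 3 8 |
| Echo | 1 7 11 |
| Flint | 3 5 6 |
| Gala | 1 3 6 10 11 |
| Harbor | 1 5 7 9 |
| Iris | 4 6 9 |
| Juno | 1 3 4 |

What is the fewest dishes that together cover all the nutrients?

Take {Atlas, Delta, Gala, Harbor, Iris}. Their union is {1, 2, 3, 4, 5, 6, 7, 8, 9, 10, 11, 12}, which is all 12 nutrients.
No 4 of the 10 dishes cover everything (all 210 combinations miss at least one nutrient), so 5 is optimal.

5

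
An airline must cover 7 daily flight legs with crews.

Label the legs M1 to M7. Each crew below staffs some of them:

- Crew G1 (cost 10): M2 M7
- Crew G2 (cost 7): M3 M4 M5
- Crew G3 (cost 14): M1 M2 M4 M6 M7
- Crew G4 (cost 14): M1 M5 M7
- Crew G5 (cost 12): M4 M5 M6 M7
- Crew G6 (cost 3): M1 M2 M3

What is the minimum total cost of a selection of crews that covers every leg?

15

G5, G6 together cover every leg (G5 ∪ G6 = {M1, M2, M3, M4, M5, M6, M7}); total cost 12 + 3 = 15.
No covering selection has total cost below 15.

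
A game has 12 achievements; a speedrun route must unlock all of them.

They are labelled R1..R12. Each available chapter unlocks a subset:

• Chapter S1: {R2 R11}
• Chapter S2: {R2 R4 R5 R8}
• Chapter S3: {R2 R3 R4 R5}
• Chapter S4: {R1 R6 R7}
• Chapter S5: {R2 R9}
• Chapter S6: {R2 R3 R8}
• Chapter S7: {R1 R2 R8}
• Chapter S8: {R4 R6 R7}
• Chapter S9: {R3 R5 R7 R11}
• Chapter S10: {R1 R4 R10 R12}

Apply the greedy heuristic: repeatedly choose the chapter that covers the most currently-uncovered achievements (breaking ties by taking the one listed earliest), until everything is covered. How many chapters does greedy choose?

Greedy: pick S2 (covers 4 new) → pick S4 (covers 3 new) → pick S9 (covers 2 new) → pick S10 (covers 2 new) → pick S5 (covers 1 new). Total picks: 5.

5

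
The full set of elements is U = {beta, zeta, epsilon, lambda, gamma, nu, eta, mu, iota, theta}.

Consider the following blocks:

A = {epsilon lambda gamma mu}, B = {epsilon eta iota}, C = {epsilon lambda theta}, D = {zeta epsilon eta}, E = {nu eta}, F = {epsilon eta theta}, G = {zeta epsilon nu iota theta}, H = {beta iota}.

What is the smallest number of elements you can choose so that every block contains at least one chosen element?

Take T = {lambda, eta, iota}. Each listed block contains at least one of these, so T is a hitting set of size 3.
The blocks A, E, H are pairwise disjoint, so any hitting set needs a separate element for each — at least 3. Hence 3 is optimal.

3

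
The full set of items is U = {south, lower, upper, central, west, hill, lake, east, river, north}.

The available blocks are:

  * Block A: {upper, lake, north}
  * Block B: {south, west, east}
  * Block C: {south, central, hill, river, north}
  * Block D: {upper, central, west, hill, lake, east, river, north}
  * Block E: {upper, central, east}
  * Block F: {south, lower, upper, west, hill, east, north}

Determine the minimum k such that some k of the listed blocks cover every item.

2

D and F cover everything between them: the union {south, lower, upper, central, west, hill, lake, east, river, north} is all of U.
No single block has all 10 items (the largest, D, has 8), so 2 is optimal.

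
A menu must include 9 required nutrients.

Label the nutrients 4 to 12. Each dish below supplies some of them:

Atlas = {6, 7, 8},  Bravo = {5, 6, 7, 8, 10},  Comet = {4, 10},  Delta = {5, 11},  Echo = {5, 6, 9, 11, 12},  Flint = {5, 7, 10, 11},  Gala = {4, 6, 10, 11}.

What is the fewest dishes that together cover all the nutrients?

Atlas and Comet and Echo together: Atlas ∪ Comet ∪ Echo = {4, 5, 6, 7, 8, 9, 10, 11, 12} — every nutrient is covered.
Only Echo contains 9, so Echo is forced; the remaining 4 nutrients need at least 2 more dishes (each remaining dish adds at most 3) — so at least 3 dishes are needed, and 3 is optimal.

3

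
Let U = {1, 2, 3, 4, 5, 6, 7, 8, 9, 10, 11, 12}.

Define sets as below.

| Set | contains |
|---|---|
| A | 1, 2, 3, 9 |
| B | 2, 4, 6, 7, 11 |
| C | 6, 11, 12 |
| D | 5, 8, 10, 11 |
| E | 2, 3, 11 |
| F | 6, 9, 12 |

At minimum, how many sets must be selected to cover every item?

A, B, C, and D cover everything between them: the union {1, 2, 3, 4, 5, 6, 7, 8, 9, 10, 11, 12} is all of U.
Only B contains 4, so B is forced; the remaining 7 items need at least 3 more sets (each remaining set adds at most 3) — so at least 4 sets are needed, and 4 is optimal.

4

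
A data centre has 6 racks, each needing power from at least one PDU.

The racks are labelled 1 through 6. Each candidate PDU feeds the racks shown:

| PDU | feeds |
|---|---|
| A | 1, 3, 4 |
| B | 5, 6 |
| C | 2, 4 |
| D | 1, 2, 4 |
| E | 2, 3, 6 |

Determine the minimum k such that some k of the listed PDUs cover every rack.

Take {A, B, C}. Their union is {1, 2, 3, 4, 5, 6}, which is all 6 racks.
Only B contains 5, so B is forced; the remaining 4 racks need at least 2 more PDUs (each remaining PDU adds at most 3) — so at least 3 PDUs are needed, and 3 is optimal.

3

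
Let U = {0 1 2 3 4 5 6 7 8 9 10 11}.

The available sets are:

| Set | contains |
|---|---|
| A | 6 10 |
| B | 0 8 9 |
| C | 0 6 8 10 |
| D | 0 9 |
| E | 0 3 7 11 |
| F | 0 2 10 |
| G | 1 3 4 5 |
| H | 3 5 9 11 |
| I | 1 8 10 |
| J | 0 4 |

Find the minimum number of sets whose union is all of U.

C and D and E and F and G together: C ∪ D ∪ E ∪ F ∪ G = {0, 1, 2, 3, 4, 5, 6, 7, 8, 9, 10, 11} — every point is covered.
No 4 of the 10 sets cover everything (all 210 combinations miss at least one point), so 5 is optimal.

5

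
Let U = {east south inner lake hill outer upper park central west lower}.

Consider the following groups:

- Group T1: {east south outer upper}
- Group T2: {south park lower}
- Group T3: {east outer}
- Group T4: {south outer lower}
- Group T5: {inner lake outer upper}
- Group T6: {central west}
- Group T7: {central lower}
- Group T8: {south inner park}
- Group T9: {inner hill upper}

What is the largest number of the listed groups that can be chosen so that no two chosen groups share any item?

4

T2, T3, T6, T9 are pairwise disjoint (T2={south,park,lower}; T3={east,outer}; T6={central,west}; T9={inner,hill,upper}).
Every remaining group overlaps one of these, and no 5 of the listed groups are pairwise disjoint, so 4 is the maximum.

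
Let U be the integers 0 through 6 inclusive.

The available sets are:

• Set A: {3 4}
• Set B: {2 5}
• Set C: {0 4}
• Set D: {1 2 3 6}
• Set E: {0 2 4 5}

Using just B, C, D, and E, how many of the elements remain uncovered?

Union of B, C, D, E = {0, 1, 2, 3, 4, 5, 6} — that's every element, so 0 are uncovered.

0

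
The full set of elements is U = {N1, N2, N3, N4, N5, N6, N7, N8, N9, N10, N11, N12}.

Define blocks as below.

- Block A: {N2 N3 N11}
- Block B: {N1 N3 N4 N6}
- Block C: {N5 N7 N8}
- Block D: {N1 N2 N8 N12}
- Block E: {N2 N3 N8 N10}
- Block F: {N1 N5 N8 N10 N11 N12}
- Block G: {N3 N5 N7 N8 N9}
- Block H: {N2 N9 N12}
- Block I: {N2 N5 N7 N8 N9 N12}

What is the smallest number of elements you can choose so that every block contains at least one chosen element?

3

T = {N2, N6, N8} meets every block (each contains at least one member of T), and |T| = 3.
The blocks B, C, H are pairwise disjoint, so any hitting set needs a separate element for each — at least 3. Hence 3 is optimal.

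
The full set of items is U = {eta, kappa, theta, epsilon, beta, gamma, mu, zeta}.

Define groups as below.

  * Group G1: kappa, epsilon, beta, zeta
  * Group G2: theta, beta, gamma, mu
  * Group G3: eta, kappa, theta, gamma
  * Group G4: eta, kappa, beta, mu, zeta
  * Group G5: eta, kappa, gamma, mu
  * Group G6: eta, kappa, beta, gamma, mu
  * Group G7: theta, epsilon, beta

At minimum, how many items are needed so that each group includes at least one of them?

The 2 items {eta, beta} hit every group.
The groups G5, G7 are pairwise disjoint, so any hitting set needs a separate item for each — at least 2. Hence 2 is optimal.

2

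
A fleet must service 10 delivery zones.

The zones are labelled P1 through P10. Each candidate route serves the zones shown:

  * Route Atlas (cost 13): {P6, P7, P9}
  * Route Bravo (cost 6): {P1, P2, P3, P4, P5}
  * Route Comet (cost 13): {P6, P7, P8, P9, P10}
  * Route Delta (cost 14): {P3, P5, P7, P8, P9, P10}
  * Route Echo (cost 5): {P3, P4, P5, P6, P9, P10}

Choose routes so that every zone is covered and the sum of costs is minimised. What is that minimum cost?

19

Bravo, Comet together cover every zone (Bravo ∪ Comet = {P1, P2, P3, P4, P5, P6, P7, P8, P9, P10}); total cost 6 + 13 = 19.
The greedy pick Echo, Bravo, Comet costs 24; no covering selection beats 19.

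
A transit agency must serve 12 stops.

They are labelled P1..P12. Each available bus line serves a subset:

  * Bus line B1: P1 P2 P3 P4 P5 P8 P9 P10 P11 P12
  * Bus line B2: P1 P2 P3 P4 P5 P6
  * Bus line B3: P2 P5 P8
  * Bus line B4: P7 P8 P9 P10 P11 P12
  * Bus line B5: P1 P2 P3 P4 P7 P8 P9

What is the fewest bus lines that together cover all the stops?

Take {B2, B4}. Their union is {P1, P2, P3, P4, P5, P6, P7, P8, P9, P10, P11, P12}, which is all 12 stops.
No single bus line has all 12 stops (the largest, B1, has 10), so 2 is optimal.

2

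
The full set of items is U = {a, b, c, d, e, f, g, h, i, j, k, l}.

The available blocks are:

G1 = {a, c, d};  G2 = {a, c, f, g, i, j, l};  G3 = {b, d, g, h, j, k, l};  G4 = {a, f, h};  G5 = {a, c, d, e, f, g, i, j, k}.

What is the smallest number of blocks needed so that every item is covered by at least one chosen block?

2

G3 and G5 cover everything between them: the union {a, b, c, d, e, f, g, h, i, j, k, l} is all of U.
No single block has all 12 items (the largest, G5, has 9), so 2 is optimal.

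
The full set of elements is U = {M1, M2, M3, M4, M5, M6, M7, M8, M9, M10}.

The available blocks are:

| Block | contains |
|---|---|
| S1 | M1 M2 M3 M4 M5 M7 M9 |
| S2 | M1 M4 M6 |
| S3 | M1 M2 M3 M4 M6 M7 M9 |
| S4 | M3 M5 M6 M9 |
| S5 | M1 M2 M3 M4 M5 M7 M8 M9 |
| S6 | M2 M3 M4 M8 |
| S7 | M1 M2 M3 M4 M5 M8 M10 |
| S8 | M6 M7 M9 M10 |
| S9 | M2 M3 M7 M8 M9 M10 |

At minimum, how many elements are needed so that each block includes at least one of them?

2

H = {M3, M6} meets every block (each contains at least one member of H), and |H| = 2.
The blocks S6, S8 are pairwise disjoint, so any hitting set needs a separate element for each — at least 2. Hence 2 is optimal.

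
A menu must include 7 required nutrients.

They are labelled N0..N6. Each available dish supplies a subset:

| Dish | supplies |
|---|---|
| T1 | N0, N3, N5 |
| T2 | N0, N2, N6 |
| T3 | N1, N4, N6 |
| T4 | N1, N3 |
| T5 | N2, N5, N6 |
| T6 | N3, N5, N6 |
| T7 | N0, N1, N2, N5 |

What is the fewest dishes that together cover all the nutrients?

Take {T2, T3, T6}. Their union is {N0, N1, N2, N3, N4, N5, N6}, which is all 7 nutrients.
Only T3 contains N4, so T3 is forced; the remaining 4 nutrients need at least 2 more dishes (each remaining dish adds at most 3) — so at least 3 dishes are needed, and 3 is optimal.

3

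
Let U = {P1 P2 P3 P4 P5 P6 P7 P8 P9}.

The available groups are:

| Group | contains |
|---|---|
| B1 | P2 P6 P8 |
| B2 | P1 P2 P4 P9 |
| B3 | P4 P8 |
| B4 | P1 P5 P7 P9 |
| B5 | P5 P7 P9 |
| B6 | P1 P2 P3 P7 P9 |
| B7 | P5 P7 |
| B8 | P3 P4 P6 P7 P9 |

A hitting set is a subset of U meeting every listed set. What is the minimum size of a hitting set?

3

Take H = {P2, P4, P7}. Each listed group contains at least one of these, so H is a hitting set of size 3.
No choice of 2 points meets every group, so 3 is the minimum.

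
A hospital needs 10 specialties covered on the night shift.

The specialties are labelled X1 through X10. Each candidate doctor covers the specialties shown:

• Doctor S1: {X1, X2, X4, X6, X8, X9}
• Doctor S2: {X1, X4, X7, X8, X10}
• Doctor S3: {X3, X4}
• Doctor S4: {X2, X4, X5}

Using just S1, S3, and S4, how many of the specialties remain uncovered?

2

Union of S1, S3, S4 = {X1, X2, X3, X4, X5, X6, X8, X9}.
Not covered: X7, X10 — 2 specialties.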